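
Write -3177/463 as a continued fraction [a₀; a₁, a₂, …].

Run the Euclidean algorithm, recording each quotient:
⌊-3177/463⌋ = -7, remainder 64
⌊463/64⌋ = 7, remainder 15
⌊64/15⌋ = 4, remainder 4
⌊15/4⌋ = 3, remainder 3
⌊4/3⌋ = 1, remainder 1
⌊3/1⌋ = 3, remainder 0

[-7; 7, 4, 3, 1, 3]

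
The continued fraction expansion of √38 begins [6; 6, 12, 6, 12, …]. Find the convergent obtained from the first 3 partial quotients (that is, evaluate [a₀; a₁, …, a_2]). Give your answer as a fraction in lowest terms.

450/73

Compute successive convergents:
a_0 = 6: 6/1
a_1 = 6: 37/6
a_2 = 12: 450/73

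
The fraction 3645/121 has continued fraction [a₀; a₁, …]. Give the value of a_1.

8

⌊3645/121⌋ = 30, remainder 15
⌊121/15⌋ = 8, remainder 1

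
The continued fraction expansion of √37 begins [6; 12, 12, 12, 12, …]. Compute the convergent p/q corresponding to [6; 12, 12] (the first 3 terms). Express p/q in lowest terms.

Start with 12.
12 + 1/(12/1) = 12 + 1/12 = 145/12
6 + 1/(145/12) = 6 + 12/145 = 882/145

882/145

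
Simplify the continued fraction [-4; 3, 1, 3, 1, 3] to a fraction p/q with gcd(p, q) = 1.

a_0 = -4: -4/1
a_1 = 3: -11/3
a_2 = 1: -15/4
a_3 = 3: -56/15
a_4 = 1: -71/19
a_5 = 3: -269/72

-269/72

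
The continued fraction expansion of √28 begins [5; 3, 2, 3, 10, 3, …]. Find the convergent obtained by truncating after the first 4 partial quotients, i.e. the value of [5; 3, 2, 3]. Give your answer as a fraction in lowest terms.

127/24

Build up convergents one term at a time:
a_0 = 5: 5/1
a_1 = 3: 16/3
a_2 = 2: 37/7
a_3 = 3: 127/24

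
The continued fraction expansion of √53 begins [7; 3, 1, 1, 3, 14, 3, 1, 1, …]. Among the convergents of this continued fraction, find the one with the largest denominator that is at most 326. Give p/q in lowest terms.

a_0 = 7: 7/1  (≤ bound)
a_1 = 3: 22/3  (≤ bound)
a_2 = 1: 29/4  (≤ bound)
a_3 = 1: 51/7  (≤ bound)
a_4 = 3: 182/25  (≤ bound)
a_5 = 14: 2599/357  (> 326, stop)

182/25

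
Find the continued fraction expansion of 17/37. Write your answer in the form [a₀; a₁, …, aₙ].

[0; 2, 5, 1, 2]

Apply division with remainder until the remainder is 0:
⌊17/37⌋ = 0, remainder 17
⌊37/17⌋ = 2, remainder 3
⌊17/3⌋ = 5, remainder 2
⌊3/2⌋ = 1, remainder 1
⌊2/1⌋ = 2, remainder 0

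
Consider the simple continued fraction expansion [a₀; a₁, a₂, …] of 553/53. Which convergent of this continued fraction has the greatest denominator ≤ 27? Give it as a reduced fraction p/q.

240/23

a_0 = 10: 10/1  (≤ bound)
a_1 = 2: 21/2  (≤ bound)
a_2 = 3: 73/7  (≤ bound)
a_3 = 3: 240/23  (≤ bound)
a_4 = 2: 553/53  (> 27, stop)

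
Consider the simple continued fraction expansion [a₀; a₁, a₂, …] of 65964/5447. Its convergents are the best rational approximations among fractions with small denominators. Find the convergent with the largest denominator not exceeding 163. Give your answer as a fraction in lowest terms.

1429/118

a_0 = 12: 12/1  (≤ bound)
a_1 = 9: 109/9  (≤ bound)
a_2 = 12: 1320/109  (≤ bound)
a_3 = 1: 1429/118  (≤ bound)
a_4 = 3: 5607/463  (> 163, stop)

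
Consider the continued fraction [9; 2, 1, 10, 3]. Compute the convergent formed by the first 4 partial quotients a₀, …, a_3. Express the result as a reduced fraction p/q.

a_0 = 9: 9/1
a_1 = 2: 19/2
a_2 = 1: 28/3
a_3 = 10: 299/32

299/32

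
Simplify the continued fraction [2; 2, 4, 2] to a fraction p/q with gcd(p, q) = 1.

Use the convergent recurrence hₖ = aₖ·hₖ₋₁ + hₖ₋₂ (and likewise for the denominators kₖ):
a_0 = 2: 2/1
a_1 = 2: 5/2
a_2 = 4: 22/9
a_3 = 2: 49/20

49/20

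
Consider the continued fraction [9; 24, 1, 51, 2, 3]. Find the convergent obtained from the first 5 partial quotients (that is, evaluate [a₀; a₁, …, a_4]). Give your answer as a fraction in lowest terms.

a_0 = 9: 9/1
a_1 = 24: 217/24
a_2 = 1: 226/25
a_3 = 51: 11743/1299
a_4 = 2: 23712/2623

23712/2623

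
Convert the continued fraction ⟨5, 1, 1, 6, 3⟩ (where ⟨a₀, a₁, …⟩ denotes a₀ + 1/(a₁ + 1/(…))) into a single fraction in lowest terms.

Use the convergent recurrence hₖ = aₖ·hₖ₋₁ + hₖ₋₂ (and likewise for the denominators kₖ):
a_0 = 5: 5/1
a_1 = 1: 6/1
a_2 = 1: 11/2
a_3 = 6: 72/13
a_4 = 3: 227/41

227/41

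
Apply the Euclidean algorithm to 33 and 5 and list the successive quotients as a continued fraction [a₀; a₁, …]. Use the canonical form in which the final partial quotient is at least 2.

Apply division with remainder until the remainder is 0:
⌊33/5⌋ = 6, remainder 3
⌊5/3⌋ = 1, remainder 2
⌊3/2⌋ = 1, remainder 1
⌊2/1⌋ = 2, remainder 0

[6; 1, 1, 2]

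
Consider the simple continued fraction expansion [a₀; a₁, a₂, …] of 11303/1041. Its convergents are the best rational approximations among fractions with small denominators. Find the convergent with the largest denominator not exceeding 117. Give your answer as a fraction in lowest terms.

76/7

List convergents until the denominator exceeds the bound:
a_0 = 10: 10/1  (≤ bound)
a_1 = 1: 11/1  (≤ bound)
a_2 = 6: 76/7  (≤ bound)
a_3 = 29: 2215/204  (> 117, stop)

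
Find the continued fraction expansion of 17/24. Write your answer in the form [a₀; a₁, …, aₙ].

⌊17/24⌋ = 0, remainder 17
⌊24/17⌋ = 1, remainder 7
⌊17/7⌋ = 2, remainder 3
⌊7/3⌋ = 2, remainder 1
⌊3/1⌋ = 3, remainder 0

[0; 1, 2, 2, 3]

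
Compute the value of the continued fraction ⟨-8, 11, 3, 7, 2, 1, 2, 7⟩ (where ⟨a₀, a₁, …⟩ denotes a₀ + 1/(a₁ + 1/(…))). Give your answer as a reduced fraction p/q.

a_0 = -8: -8/1
a_1 = 11: -87/11
a_2 = 3: -269/34
a_3 = 7: -1970/249
a_4 = 2: -4209/532
a_5 = 1: -6179/781
a_6 = 2: -16567/2094
a_7 = 7: -122148/15439

-122148/15439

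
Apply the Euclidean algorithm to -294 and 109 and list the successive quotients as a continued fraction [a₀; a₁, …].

⌊-294/109⌋ = -3, remainder 33
⌊109/33⌋ = 3, remainder 10
⌊33/10⌋ = 3, remainder 3
⌊10/3⌋ = 3, remainder 1
⌊3/1⌋ = 3, remainder 0

[-3; 3, 3, 3, 3]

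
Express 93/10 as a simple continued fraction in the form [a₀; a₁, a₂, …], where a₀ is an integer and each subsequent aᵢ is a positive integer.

[9; 3, 3]

93 = 9·10 + 3, so a_0 = 9
10 = 3·3 + 1, so a_1 = 3
3 = 3·1 + 0, so a_2 = 3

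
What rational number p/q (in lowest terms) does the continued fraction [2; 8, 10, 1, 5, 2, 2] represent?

5963/2808

Start with 2.
2 + 1/(2/1) = 2 + 1/2 = 5/2
5 + 1/(5/2) = 5 + 2/5 = 27/5
1 + 1/(27/5) = 1 + 5/27 = 32/27
10 + 1/(32/27) = 10 + 27/32 = 347/32
8 + 1/(347/32) = 8 + 32/347 = 2808/347
2 + 1/(2808/347) = 2 + 347/2808 = 5963/2808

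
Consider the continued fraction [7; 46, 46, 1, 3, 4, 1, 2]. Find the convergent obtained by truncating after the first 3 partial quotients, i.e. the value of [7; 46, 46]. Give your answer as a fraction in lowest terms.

14865/2117

Collapse the nested fraction from the inside out:
Start with 46.
46 + 1/(46/1) = 46 + 1/46 = 2117/46
7 + 1/(2117/46) = 7 + 46/2117 = 14865/2117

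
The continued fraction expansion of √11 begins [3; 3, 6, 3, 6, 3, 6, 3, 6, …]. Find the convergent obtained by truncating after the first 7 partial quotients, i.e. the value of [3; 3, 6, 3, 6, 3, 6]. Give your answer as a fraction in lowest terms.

25077/7561

Start with 6.
3 + 1/(6/1) = 3 + 1/6 = 19/6
6 + 1/(19/6) = 6 + 6/19 = 120/19
3 + 1/(120/19) = 3 + 19/120 = 379/120
6 + 1/(379/120) = 6 + 120/379 = 2394/379
3 + 1/(2394/379) = 3 + 379/2394 = 7561/2394
3 + 1/(7561/2394) = 3 + 2394/7561 = 25077/7561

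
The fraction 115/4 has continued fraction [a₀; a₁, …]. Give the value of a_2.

115 = 28·4 + 3, so a_0 = 28
4 = 1·3 + 1, so a_1 = 1
3 = 3·1 + 0, so a_2 = 3

3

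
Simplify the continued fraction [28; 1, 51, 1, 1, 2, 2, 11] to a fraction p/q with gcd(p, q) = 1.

a_0 = 28: 28/1
a_1 = 1: 29/1
a_2 = 51: 1507/52
a_3 = 1: 1536/53
a_4 = 1: 3043/105
a_5 = 2: 7622/263
a_6 = 2: 18287/631
a_7 = 11: 208779/7204

208779/7204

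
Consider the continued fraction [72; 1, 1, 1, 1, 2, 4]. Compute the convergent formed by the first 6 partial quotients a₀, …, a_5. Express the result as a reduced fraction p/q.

944/13

a_0 = 72: 72/1
a_1 = 1: 73/1
a_2 = 1: 145/2
a_3 = 1: 218/3
a_4 = 1: 363/5
a_5 = 2: 944/13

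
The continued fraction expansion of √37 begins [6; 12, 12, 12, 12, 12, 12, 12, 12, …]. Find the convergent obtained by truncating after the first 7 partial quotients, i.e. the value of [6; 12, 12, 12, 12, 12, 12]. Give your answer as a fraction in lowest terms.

Starting at the tail and folding back:
Start with 12.
12 + 1/(12/1) = 12 + 1/12 = 145/12
12 + 1/(145/12) = 12 + 12/145 = 1752/145
12 + 1/(1752/145) = 12 + 145/1752 = 21169/1752
12 + 1/(21169/1752) = 12 + 1752/21169 = 255780/21169
12 + 1/(255780/21169) = 12 + 21169/255780 = 3090529/255780
6 + 1/(3090529/255780) = 6 + 255780/3090529 = 18798954/3090529

18798954/3090529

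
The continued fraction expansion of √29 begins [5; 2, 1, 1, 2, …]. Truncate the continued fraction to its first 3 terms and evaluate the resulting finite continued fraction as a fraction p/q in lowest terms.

Start with 1.
2 + 1/(1/1) = 2 + 1/1 = 3/1
5 + 1/(3/1) = 5 + 1/3 = 16/3

16/3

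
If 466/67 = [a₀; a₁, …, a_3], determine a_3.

3

⌊466/67⌋ = 6, remainder 64
⌊67/64⌋ = 1, remainder 3
⌊64/3⌋ = 21, remainder 1
⌊3/1⌋ = 3, remainder 0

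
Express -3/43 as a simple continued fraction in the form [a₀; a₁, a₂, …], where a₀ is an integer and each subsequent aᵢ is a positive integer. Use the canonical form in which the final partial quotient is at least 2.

⌊-3/43⌋ = -1, remainder 40
⌊43/40⌋ = 1, remainder 3
⌊40/3⌋ = 13, remainder 1
⌊3/1⌋ = 3, remainder 0

[-1; 1, 13, 3]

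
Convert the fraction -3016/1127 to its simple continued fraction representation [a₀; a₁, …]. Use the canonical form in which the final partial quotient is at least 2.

[-3; 3, 11, 2, 2, 6]

Repeatedly divide and take the remainder:
-3016 ÷ 1127 → quotient -3, remainder 365
1127 ÷ 365 → quotient 3, remainder 32
365 ÷ 32 → quotient 11, remainder 13
32 ÷ 13 → quotient 2, remainder 6
13 ÷ 6 → quotient 2, remainder 1
6 ÷ 1 → quotient 6, remainder 0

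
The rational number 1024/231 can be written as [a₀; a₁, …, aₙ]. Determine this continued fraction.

⌊1024/231⌋ = 4, remainder 100
⌊231/100⌋ = 2, remainder 31
⌊100/31⌋ = 3, remainder 7
⌊31/7⌋ = 4, remainder 3
⌊7/3⌋ = 2, remainder 1
⌊3/1⌋ = 3, remainder 0

[4; 2, 3, 4, 2, 3]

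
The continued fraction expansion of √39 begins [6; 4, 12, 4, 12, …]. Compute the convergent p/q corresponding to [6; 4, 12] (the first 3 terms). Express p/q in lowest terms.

Build up convergents one term at a time:
a_0 = 6: 6/1
a_1 = 4: 25/4
a_2 = 12: 306/49

306/49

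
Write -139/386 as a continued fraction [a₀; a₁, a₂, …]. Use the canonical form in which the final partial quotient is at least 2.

[-1; 1, 1, 1, 3, 2, 15]

-139 = -1·386 + 247, so a_0 = -1
386 = 1·247 + 139, so a_1 = 1
247 = 1·139 + 108, so a_2 = 1
139 = 1·108 + 31, so a_3 = 1
108 = 3·31 + 15, so a_4 = 3
31 = 2·15 + 1, so a_5 = 2
15 = 15·1 + 0, so a_6 = 15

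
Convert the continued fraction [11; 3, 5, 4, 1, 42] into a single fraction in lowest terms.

40196/3553

Start with 42.
1 + 1/(42/1) = 1 + 1/42 = 43/42
4 + 1/(43/42) = 4 + 42/43 = 214/43
5 + 1/(214/43) = 5 + 43/214 = 1113/214
3 + 1/(1113/214) = 3 + 214/1113 = 3553/1113
11 + 1/(3553/1113) = 11 + 1113/3553 = 40196/3553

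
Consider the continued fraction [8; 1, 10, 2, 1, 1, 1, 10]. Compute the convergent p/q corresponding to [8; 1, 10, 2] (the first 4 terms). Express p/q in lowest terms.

Start with 2.
10 + 1/(2/1) = 10 + 1/2 = 21/2
1 + 1/(21/2) = 1 + 2/21 = 23/21
8 + 1/(23/21) = 8 + 21/23 = 205/23

205/23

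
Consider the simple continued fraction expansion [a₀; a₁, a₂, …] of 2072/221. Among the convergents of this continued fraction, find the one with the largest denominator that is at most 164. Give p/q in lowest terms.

75/8

List convergents until the denominator exceeds the bound:
a_0 = 9: 9/1  (≤ bound)
a_1 = 2: 19/2  (≤ bound)
a_2 = 1: 28/3  (≤ bound)
a_3 = 1: 47/5  (≤ bound)
a_4 = 1: 75/8  (≤ bound)
a_5 = 27: 2072/221  (> 164, stop)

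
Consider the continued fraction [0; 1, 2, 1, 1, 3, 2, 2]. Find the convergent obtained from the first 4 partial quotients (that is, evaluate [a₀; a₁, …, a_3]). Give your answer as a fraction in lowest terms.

3/4

Compute successive convergents:
a_0 = 0: 0/1
a_1 = 1: 1/1
a_2 = 2: 2/3
a_3 = 1: 3/4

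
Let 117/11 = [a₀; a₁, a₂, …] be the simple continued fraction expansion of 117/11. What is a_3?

Apply division with remainder until the remainder is 0:
⌊117/11⌋ = 10, remainder 7
⌊11/7⌋ = 1, remainder 4
⌊7/4⌋ = 1, remainder 3
⌊4/3⌋ = 1, remainder 1

1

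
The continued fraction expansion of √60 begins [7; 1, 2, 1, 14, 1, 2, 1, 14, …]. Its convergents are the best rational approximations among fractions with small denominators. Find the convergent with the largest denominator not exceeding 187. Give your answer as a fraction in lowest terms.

1433/185

a_0 = 7: 7/1  (≤ bound)
a_1 = 1: 8/1  (≤ bound)
a_2 = 2: 23/3  (≤ bound)
a_3 = 1: 31/4  (≤ bound)
a_4 = 14: 457/59  (≤ bound)
a_5 = 1: 488/63  (≤ bound)
a_6 = 2: 1433/185  (≤ bound)
a_7 = 1: 1921/248  (> 187, stop)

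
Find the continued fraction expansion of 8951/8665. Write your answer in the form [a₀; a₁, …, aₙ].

8951 ÷ 8665 → quotient 1, remainder 286
8665 ÷ 286 → quotient 30, remainder 85
286 ÷ 85 → quotient 3, remainder 31
85 ÷ 31 → quotient 2, remainder 23
31 ÷ 23 → quotient 1, remainder 8
23 ÷ 8 → quotient 2, remainder 7
8 ÷ 7 → quotient 1, remainder 1
7 ÷ 1 → quotient 7, remainder 0

[1; 30, 3, 2, 1, 2, 1, 7]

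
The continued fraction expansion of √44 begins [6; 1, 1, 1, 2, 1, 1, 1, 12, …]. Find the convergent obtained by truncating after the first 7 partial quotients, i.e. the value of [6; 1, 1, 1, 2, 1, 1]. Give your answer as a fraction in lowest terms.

126/19

Compute successive convergents:
a_0 = 6: 6/1
a_1 = 1: 7/1
a_2 = 1: 13/2
a_3 = 1: 20/3
a_4 = 2: 53/8
a_5 = 1: 73/11
a_6 = 1: 126/19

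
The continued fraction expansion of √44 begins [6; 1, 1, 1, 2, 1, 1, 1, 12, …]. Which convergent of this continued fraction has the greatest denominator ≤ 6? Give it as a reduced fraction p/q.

List convergents until the denominator exceeds the bound:
a_0 = 6: 6/1  (≤ bound)
a_1 = 1: 7/1  (≤ bound)
a_2 = 1: 13/2  (≤ bound)
a_3 = 1: 20/3  (≤ bound)
a_4 = 2: 53/8  (> 6, stop)

20/3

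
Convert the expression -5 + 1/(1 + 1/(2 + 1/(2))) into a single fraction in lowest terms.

a_0 = -5: -5/1
a_1 = 1: -4/1
a_2 = 2: -13/3
a_3 = 2: -30/7

-30/7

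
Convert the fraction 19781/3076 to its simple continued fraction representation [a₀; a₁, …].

19781 ÷ 3076 → quotient 6, remainder 1325
3076 ÷ 1325 → quotient 2, remainder 426
1325 ÷ 426 → quotient 3, remainder 47
426 ÷ 47 → quotient 9, remainder 3
47 ÷ 3 → quotient 15, remainder 2
3 ÷ 2 → quotient 1, remainder 1
2 ÷ 1 → quotient 2, remainder 0

[6; 2, 3, 9, 15, 1, 2]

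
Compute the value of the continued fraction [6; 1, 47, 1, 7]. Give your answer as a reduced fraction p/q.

a_0 = 6: 6/1
a_1 = 1: 7/1
a_2 = 47: 335/48
a_3 = 1: 342/49
a_4 = 7: 2729/391

2729/391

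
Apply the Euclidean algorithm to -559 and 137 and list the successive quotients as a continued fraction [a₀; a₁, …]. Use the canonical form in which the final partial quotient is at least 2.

-559 ÷ 137 → quotient -5, remainder 126
137 ÷ 126 → quotient 1, remainder 11
126 ÷ 11 → quotient 11, remainder 5
11 ÷ 5 → quotient 2, remainder 1
5 ÷ 1 → quotient 5, remainder 0

[-5; 1, 11, 2, 5]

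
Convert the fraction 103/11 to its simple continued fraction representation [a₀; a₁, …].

Repeatedly divide and take the remainder:
103 = 9·11 + 4, so a_0 = 9
11 = 2·4 + 3, so a_1 = 2
4 = 1·3 + 1, so a_2 = 1
3 = 3·1 + 0, so a_3 = 3

[9; 2, 1, 3]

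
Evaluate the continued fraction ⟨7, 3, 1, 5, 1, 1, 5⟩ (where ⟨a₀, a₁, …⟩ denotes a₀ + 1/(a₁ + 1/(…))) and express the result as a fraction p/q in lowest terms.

Start with 5.
1 + 1/(5/1) = 1 + 1/5 = 6/5
1 + 1/(6/5) = 1 + 5/6 = 11/6
5 + 1/(11/6) = 5 + 6/11 = 61/11
1 + 1/(61/11) = 1 + 11/61 = 72/61
3 + 1/(72/61) = 3 + 61/72 = 277/72
7 + 1/(277/72) = 7 + 72/277 = 2011/277

2011/277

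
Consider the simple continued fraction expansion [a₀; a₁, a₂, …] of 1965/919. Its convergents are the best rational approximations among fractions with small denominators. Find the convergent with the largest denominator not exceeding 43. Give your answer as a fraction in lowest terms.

List convergents until the denominator exceeds the bound:
a_0 = 2: 2/1  (≤ bound)
a_1 = 7: 15/7  (≤ bound)
a_2 = 4: 62/29  (≤ bound)
a_3 = 4: 263/123  (> 43, stop)

62/29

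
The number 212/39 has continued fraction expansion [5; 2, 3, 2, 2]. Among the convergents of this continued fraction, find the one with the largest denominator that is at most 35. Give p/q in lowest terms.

List convergents until the denominator exceeds the bound:
a_0 = 5: 5/1  (≤ bound)
a_1 = 2: 11/2  (≤ bound)
a_2 = 3: 38/7  (≤ bound)
a_3 = 2: 87/16  (≤ bound)
a_4 = 2: 212/39  (> 35, stop)

87/16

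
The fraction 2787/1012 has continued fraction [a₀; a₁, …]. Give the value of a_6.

3

⌊2787/1012⌋ = 2, remainder 763
⌊1012/763⌋ = 1, remainder 249
⌊763/249⌋ = 3, remainder 16
⌊249/16⌋ = 15, remainder 9
⌊16/9⌋ = 1, remainder 7
⌊9/7⌋ = 1, remainder 2
⌊7/2⌋ = 3, remainder 1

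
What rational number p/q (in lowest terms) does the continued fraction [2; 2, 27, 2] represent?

Starting at the tail and folding back:
Start with 2.
27 + 1/(2/1) = 27 + 1/2 = 55/2
2 + 1/(55/2) = 2 + 2/55 = 112/55
2 + 1/(112/55) = 2 + 55/112 = 279/112

279/112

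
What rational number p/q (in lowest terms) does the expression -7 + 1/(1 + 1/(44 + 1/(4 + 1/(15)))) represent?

a_0 = -7: -7/1
a_1 = 1: -6/1
a_2 = 44: -271/45
a_3 = 4: -1090/181
a_4 = 15: -16621/2760

-16621/2760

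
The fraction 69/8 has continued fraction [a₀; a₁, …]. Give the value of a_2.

69 = 8·8 + 5, so a_0 = 8
8 = 1·5 + 3, so a_1 = 1
5 = 1·3 + 2, so a_2 = 1

1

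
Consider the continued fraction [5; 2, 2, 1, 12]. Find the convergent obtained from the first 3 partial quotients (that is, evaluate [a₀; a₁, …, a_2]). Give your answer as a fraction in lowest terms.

Build up convergents one term at a time:
a_0 = 5: 5/1
a_1 = 2: 11/2
a_2 = 2: 27/5

27/5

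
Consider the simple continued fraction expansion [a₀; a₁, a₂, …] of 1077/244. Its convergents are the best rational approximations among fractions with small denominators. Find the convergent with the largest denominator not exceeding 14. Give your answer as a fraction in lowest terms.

53/12

a_0 = 4: 4/1  (≤ bound)
a_1 = 2: 9/2  (≤ bound)
a_2 = 2: 22/5  (≤ bound)
a_3 = 2: 53/12  (≤ bound)
a_4 = 2: 128/29  (> 14, stop)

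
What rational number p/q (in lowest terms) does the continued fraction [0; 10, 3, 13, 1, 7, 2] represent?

725/7486

a_0 = 0: 0/1
a_1 = 10: 1/10
a_2 = 3: 3/31
a_3 = 13: 40/413
a_4 = 1: 43/444
a_5 = 7: 341/3521
a_6 = 2: 725/7486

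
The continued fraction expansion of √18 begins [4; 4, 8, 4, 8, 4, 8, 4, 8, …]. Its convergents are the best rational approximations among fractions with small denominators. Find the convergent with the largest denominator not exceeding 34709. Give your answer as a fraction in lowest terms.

a_0 = 4: 4/1  (≤ bound)
a_1 = 4: 17/4  (≤ bound)
a_2 = 8: 140/33  (≤ bound)
a_3 = 4: 577/136  (≤ bound)
a_4 = 8: 4756/1121  (≤ bound)
a_5 = 4: 19601/4620  (≤ bound)
a_6 = 8: 161564/38081  (> 34709, stop)

19601/4620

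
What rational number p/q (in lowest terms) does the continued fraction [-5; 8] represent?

-39/8

a_0 = -5: -5/1
a_1 = 8: -39/8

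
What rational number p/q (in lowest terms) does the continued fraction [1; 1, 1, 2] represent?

8/5

Work from the innermost term outward:
Start with 2.
1 + 1/(2/1) = 1 + 1/2 = 3/2
1 + 1/(3/2) = 1 + 2/3 = 5/3
1 + 1/(5/3) = 1 + 3/5 = 8/5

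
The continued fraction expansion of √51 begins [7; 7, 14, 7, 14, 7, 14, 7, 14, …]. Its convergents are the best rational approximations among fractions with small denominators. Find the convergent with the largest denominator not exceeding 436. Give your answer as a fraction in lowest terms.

707/99

List convergents until the denominator exceeds the bound:
a_0 = 7: 7/1  (≤ bound)
a_1 = 7: 50/7  (≤ bound)
a_2 = 14: 707/99  (≤ bound)
a_3 = 7: 4999/700  (> 436, stop)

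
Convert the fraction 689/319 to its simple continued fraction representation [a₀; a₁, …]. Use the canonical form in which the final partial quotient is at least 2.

⌊689/319⌋ = 2, remainder 51
⌊319/51⌋ = 6, remainder 13
⌊51/13⌋ = 3, remainder 12
⌊13/12⌋ = 1, remainder 1
⌊12/1⌋ = 12, remainder 0

[2; 6, 3, 1, 12]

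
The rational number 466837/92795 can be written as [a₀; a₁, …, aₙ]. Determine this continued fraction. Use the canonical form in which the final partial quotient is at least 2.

Run the Euclidean algorithm, recording each quotient:
466837 = 5·92795 + 2862, so a_0 = 5
92795 = 32·2862 + 1211, so a_1 = 32
2862 = 2·1211 + 440, so a_2 = 2
1211 = 2·440 + 331, so a_3 = 2
440 = 1·331 + 109, so a_4 = 1
331 = 3·109 + 4, so a_5 = 3
109 = 27·4 + 1, so a_6 = 27
4 = 4·1 + 0, so a_7 = 4

[5; 32, 2, 2, 1, 3, 27, 4]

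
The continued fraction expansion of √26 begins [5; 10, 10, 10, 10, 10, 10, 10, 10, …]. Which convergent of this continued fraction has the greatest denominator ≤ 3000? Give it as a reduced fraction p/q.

5201/1020

a_0 = 5: 5/1  (≤ bound)
a_1 = 10: 51/10  (≤ bound)
a_2 = 10: 515/101  (≤ bound)
a_3 = 10: 5201/1020  (≤ bound)
a_4 = 10: 52525/10301  (> 3000, stop)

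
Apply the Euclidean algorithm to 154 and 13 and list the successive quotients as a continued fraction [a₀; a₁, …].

Apply division with remainder until the remainder is 0:
⌊154/13⌋ = 11, remainder 11
⌊13/11⌋ = 1, remainder 2
⌊11/2⌋ = 5, remainder 1
⌊2/1⌋ = 2, remainder 0

[11; 1, 5, 2]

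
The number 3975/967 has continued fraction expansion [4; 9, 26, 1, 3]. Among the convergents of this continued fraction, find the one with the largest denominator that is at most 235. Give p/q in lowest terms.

a_0 = 4: 4/1  (≤ bound)
a_1 = 9: 37/9  (≤ bound)
a_2 = 26: 966/235  (≤ bound)
a_3 = 1: 1003/244  (> 235, stop)

966/235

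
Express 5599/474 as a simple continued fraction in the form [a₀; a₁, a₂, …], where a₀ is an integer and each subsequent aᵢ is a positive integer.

[11; 1, 4, 3, 14, 2]

5599 = 11·474 + 385, so a_0 = 11
474 = 1·385 + 89, so a_1 = 1
385 = 4·89 + 29, so a_2 = 4
89 = 3·29 + 2, so a_3 = 3
29 = 14·2 + 1, so a_4 = 14
2 = 2·1 + 0, so a_5 = 2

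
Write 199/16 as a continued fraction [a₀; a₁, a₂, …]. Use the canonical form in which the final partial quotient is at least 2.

[12; 2, 3, 2]

199 ÷ 16 → quotient 12, remainder 7
16 ÷ 7 → quotient 2, remainder 2
7 ÷ 2 → quotient 3, remainder 1
2 ÷ 1 → quotient 2, remainder 0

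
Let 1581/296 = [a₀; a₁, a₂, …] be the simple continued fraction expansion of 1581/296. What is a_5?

⌊1581/296⌋ = 5, remainder 101
⌊296/101⌋ = 2, remainder 94
⌊101/94⌋ = 1, remainder 7
⌊94/7⌋ = 13, remainder 3
⌊7/3⌋ = 2, remainder 1
⌊3/1⌋ = 3, remainder 0

3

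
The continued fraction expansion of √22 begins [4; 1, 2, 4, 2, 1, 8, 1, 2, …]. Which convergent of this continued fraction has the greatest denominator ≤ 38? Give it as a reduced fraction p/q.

136/29

a_0 = 4: 4/1  (≤ bound)
a_1 = 1: 5/1  (≤ bound)
a_2 = 2: 14/3  (≤ bound)
a_3 = 4: 61/13  (≤ bound)
a_4 = 2: 136/29  (≤ bound)
a_5 = 1: 197/42  (> 38, stop)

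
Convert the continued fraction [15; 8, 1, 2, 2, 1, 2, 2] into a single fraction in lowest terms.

8419/557

Start with 2.
2 + 1/(2/1) = 2 + 1/2 = 5/2
1 + 1/(5/2) = 1 + 2/5 = 7/5
2 + 1/(7/5) = 2 + 5/7 = 19/7
2 + 1/(19/7) = 2 + 7/19 = 45/19
1 + 1/(45/19) = 1 + 19/45 = 64/45
8 + 1/(64/45) = 8 + 45/64 = 557/64
15 + 1/(557/64) = 15 + 64/557 = 8419/557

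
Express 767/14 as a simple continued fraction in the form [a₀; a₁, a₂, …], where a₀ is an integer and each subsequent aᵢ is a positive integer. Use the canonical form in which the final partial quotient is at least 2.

Run the Euclidean algorithm, recording each quotient:
767 = 54·14 + 11, so a_0 = 54
14 = 1·11 + 3, so a_1 = 1
11 = 3·3 + 2, so a_2 = 3
3 = 1·2 + 1, so a_3 = 1
2 = 2·1 + 0, so a_4 = 2

[54; 1, 3, 1, 2]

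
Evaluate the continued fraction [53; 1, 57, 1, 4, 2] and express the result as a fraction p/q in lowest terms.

34927/647

Start with 2.
4 + 1/(2/1) = 4 + 1/2 = 9/2
1 + 1/(9/2) = 1 + 2/9 = 11/9
57 + 1/(11/9) = 57 + 9/11 = 636/11
1 + 1/(636/11) = 1 + 11/636 = 647/636
53 + 1/(647/636) = 53 + 636/647 = 34927/647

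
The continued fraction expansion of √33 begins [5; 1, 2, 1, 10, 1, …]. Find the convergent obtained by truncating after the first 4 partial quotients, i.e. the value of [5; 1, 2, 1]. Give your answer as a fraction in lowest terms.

23/4

Start with 1.
2 + 1/(1/1) = 2 + 1/1 = 3/1
1 + 1/(3/1) = 1 + 1/3 = 4/3
5 + 1/(4/3) = 5 + 3/4 = 23/4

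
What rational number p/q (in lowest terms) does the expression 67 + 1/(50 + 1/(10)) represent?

33577/501

Build up convergents one term at a time:
a_0 = 67: 67/1
a_1 = 50: 3351/50
a_2 = 10: 33577/501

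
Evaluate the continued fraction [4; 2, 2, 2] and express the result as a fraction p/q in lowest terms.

53/12

Start with 2.
2 + 1/(2/1) = 2 + 1/2 = 5/2
2 + 1/(5/2) = 2 + 2/5 = 12/5
4 + 1/(12/5) = 4 + 5/12 = 53/12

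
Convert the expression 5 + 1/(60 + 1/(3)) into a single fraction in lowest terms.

908/181

Work from the innermost term outward:
Start with 3.
60 + 1/(3/1) = 60 + 1/3 = 181/3
5 + 1/(181/3) = 5 + 3/181 = 908/181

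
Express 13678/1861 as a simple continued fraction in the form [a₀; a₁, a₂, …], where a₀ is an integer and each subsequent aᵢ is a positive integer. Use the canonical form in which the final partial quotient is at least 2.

[7; 2, 1, 6, 13, 7]

13678 ÷ 1861 → quotient 7, remainder 651
1861 ÷ 651 → quotient 2, remainder 559
651 ÷ 559 → quotient 1, remainder 92
559 ÷ 92 → quotient 6, remainder 7
92 ÷ 7 → quotient 13, remainder 1
7 ÷ 1 → quotient 7, remainder 0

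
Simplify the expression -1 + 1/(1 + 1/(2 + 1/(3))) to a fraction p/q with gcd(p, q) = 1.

-3/10

Collapse the nested fraction from the inside out:
Start with 3.
2 + 1/(3/1) = 2 + 1/3 = 7/3
1 + 1/(7/3) = 1 + 3/7 = 10/7
-1 + 1/(10/7) = -1 + 7/10 = -3/10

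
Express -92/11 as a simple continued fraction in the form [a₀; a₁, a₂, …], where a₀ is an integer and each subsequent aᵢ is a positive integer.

[-9; 1, 1, 1, 3]

-92 = -9·11 + 7, so a_0 = -9
11 = 1·7 + 4, so a_1 = 1
7 = 1·4 + 3, so a_2 = 1
4 = 1·3 + 1, so a_3 = 1
3 = 3·1 + 0, so a_4 = 3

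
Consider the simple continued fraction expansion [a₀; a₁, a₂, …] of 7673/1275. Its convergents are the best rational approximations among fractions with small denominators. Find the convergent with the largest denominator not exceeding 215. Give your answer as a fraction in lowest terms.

668/111

List convergents until the denominator exceeds the bound:
a_0 = 6: 6/1  (≤ bound)
a_1 = 55: 331/55  (≤ bound)
a_2 = 2: 668/111  (≤ bound)
a_3 = 3: 2335/388  (> 215, stop)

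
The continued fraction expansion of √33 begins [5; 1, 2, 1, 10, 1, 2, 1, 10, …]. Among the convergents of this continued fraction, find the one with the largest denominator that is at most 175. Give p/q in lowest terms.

787/137

a_0 = 5: 5/1  (≤ bound)
a_1 = 1: 6/1  (≤ bound)
a_2 = 2: 17/3  (≤ bound)
a_3 = 1: 23/4  (≤ bound)
a_4 = 10: 247/43  (≤ bound)
a_5 = 1: 270/47  (≤ bound)
a_6 = 2: 787/137  (≤ bound)
a_7 = 1: 1057/184  (> 175, stop)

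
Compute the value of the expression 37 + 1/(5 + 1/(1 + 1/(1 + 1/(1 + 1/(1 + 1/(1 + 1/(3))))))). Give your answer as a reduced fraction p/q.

Compute successive convergents:
a_0 = 37: 37/1
a_1 = 5: 186/5
a_2 = 1: 223/6
a_3 = 1: 409/11
a_4 = 1: 632/17
a_5 = 1: 1041/28
a_6 = 1: 1673/45
a_7 = 3: 6060/163

6060/163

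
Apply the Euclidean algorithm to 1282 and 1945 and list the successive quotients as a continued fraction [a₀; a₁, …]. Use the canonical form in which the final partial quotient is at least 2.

Repeatedly divide and take the remainder:
1282 ÷ 1945 → quotient 0, remainder 1282
1945 ÷ 1282 → quotient 1, remainder 663
1282 ÷ 663 → quotient 1, remainder 619
663 ÷ 619 → quotient 1, remainder 44
619 ÷ 44 → quotient 14, remainder 3
44 ÷ 3 → quotient 14, remainder 2
3 ÷ 2 → quotient 1, remainder 1
2 ÷ 1 → quotient 2, remainder 0

[0; 1, 1, 1, 14, 14, 1, 2]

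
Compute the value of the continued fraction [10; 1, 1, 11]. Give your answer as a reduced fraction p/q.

Start with 11.
1 + 1/(11/1) = 1 + 1/11 = 12/11
1 + 1/(12/11) = 1 + 11/12 = 23/12
10 + 1/(23/12) = 10 + 12/23 = 242/23

242/23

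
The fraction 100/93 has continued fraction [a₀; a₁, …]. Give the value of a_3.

2

100 ÷ 93 → quotient 1, remainder 7
93 ÷ 7 → quotient 13, remainder 2
7 ÷ 2 → quotient 3, remainder 1
2 ÷ 1 → quotient 2, remainder 0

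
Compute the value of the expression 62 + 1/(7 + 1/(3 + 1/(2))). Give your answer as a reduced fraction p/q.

a_0 = 62: 62/1
a_1 = 7: 435/7
a_2 = 3: 1367/22
a_3 = 2: 3169/51

3169/51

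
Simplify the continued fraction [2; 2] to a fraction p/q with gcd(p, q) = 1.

5/2

Start with 2.
2 + 1/(2/1) = 2 + 1/2 = 5/2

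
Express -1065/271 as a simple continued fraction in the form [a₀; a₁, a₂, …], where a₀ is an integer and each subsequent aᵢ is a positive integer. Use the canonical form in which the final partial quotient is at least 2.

[-4; 14, 3, 1, 4]

-1065 = -4·271 + 19, so a_0 = -4
271 = 14·19 + 5, so a_1 = 14
19 = 3·5 + 4, so a_2 = 3
5 = 1·4 + 1, so a_3 = 1
4 = 4·1 + 0, so a_4 = 4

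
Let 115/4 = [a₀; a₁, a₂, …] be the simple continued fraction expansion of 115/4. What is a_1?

⌊115/4⌋ = 28, remainder 3
⌊4/3⌋ = 1, remainder 1

1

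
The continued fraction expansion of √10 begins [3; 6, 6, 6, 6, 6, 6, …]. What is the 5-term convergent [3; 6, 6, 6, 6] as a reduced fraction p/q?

4443/1405

Starting at the tail and folding back:
Start with 6.
6 + 1/(6/1) = 6 + 1/6 = 37/6
6 + 1/(37/6) = 6 + 6/37 = 228/37
6 + 1/(228/37) = 6 + 37/228 = 1405/228
3 + 1/(1405/228) = 3 + 228/1405 = 4443/1405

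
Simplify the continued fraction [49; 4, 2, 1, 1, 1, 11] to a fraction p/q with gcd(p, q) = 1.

20036/407

a_0 = 49: 49/1
a_1 = 4: 197/4
a_2 = 2: 443/9
a_3 = 1: 640/13
a_4 = 1: 1083/22
a_5 = 1: 1723/35
a_6 = 11: 20036/407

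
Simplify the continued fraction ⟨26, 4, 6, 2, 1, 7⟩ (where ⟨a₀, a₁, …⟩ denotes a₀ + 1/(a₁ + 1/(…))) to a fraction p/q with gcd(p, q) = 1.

15928/607

a_0 = 26: 26/1
a_1 = 4: 105/4
a_2 = 6: 656/25
a_3 = 2: 1417/54
a_4 = 1: 2073/79
a_5 = 7: 15928/607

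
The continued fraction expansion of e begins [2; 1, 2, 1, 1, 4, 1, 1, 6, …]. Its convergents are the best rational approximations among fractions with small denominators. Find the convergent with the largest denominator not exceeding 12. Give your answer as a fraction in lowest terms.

19/7

a_0 = 2: 2/1  (≤ bound)
a_1 = 1: 3/1  (≤ bound)
a_2 = 2: 8/3  (≤ bound)
a_3 = 1: 11/4  (≤ bound)
a_4 = 1: 19/7  (≤ bound)
a_5 = 4: 87/32  (> 12, stop)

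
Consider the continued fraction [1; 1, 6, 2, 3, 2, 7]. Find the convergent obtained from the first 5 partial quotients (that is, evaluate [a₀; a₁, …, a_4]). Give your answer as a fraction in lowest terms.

Start with 3.
2 + 1/(3/1) = 2 + 1/3 = 7/3
6 + 1/(7/3) = 6 + 3/7 = 45/7
1 + 1/(45/7) = 1 + 7/45 = 52/45
1 + 1/(52/45) = 1 + 45/52 = 97/52

97/52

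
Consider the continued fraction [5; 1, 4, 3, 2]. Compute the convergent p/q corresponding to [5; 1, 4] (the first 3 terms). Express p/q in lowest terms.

Build up convergents one term at a time:
a_0 = 5: 5/1
a_1 = 1: 6/1
a_2 = 4: 29/5

29/5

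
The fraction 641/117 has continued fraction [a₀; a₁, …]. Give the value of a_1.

2

641 = 5·117 + 56, so a_0 = 5
117 = 2·56 + 5, so a_1 = 2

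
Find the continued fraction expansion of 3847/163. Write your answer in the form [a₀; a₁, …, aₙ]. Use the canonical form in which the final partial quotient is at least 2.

3847 = 23·163 + 98, so a_0 = 23
163 = 1·98 + 65, so a_1 = 1
98 = 1·65 + 33, so a_2 = 1
65 = 1·33 + 32, so a_3 = 1
33 = 1·32 + 1, so a_4 = 1
32 = 32·1 + 0, so a_5 = 32

[23; 1, 1, 1, 1, 32]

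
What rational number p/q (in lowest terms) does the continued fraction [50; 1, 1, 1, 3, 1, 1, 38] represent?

48817/964

Compute successive convergents:
a_0 = 50: 50/1
a_1 = 1: 51/1
a_2 = 1: 101/2
a_3 = 1: 152/3
a_4 = 3: 557/11
a_5 = 1: 709/14
a_6 = 1: 1266/25
a_7 = 38: 48817/964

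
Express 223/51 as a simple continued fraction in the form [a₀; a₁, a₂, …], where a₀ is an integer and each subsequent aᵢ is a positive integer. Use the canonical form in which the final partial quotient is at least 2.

223 ÷ 51 → quotient 4, remainder 19
51 ÷ 19 → quotient 2, remainder 13
19 ÷ 13 → quotient 1, remainder 6
13 ÷ 6 → quotient 2, remainder 1
6 ÷ 1 → quotient 6, remainder 0

[4; 2, 1, 2, 6]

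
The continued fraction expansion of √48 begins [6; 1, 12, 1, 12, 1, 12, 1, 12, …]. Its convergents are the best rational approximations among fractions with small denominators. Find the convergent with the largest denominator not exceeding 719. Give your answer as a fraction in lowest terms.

List convergents until the denominator exceeds the bound:
a_0 = 6: 6/1  (≤ bound)
a_1 = 1: 7/1  (≤ bound)
a_2 = 12: 90/13  (≤ bound)
a_3 = 1: 97/14  (≤ bound)
a_4 = 12: 1254/181  (≤ bound)
a_5 = 1: 1351/195  (≤ bound)
a_6 = 12: 17466/2521  (> 719, stop)

1351/195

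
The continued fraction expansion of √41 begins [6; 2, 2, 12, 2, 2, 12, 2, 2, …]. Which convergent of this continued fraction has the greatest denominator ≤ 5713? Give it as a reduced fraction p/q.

25414/3969

a_0 = 6: 6/1  (≤ bound)
a_1 = 2: 13/2  (≤ bound)
a_2 = 2: 32/5  (≤ bound)
a_3 = 12: 397/62  (≤ bound)
a_4 = 2: 826/129  (≤ bound)
a_5 = 2: 2049/320  (≤ bound)
a_6 = 12: 25414/3969  (≤ bound)
a_7 = 2: 52877/8258  (> 5713, stop)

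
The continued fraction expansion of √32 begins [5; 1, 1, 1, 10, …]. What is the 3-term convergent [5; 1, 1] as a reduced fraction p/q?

Use the convergent recurrence hₖ = aₖ·hₖ₋₁ + hₖ₋₂ (and likewise for the denominators kₖ):
a_0 = 5: 5/1
a_1 = 1: 6/1
a_2 = 1: 11/2

11/2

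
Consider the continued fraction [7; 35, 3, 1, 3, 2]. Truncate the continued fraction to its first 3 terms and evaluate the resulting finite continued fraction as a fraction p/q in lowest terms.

a_0 = 7: 7/1
a_1 = 35: 246/35
a_2 = 3: 745/106

745/106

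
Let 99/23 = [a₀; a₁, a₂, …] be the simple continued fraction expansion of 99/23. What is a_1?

99 ÷ 23 → quotient 4, remainder 7
23 ÷ 7 → quotient 3, remainder 2

3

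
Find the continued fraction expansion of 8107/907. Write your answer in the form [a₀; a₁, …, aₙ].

[8; 1, 15, 5, 11]

Apply division with remainder until the remainder is 0:
8107 = 8·907 + 851, so a_0 = 8
907 = 1·851 + 56, so a_1 = 1
851 = 15·56 + 11, so a_2 = 15
56 = 5·11 + 1, so a_3 = 5
11 = 11·1 + 0, so a_4 = 11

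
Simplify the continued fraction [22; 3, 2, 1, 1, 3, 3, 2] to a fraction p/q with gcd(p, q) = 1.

Starting at the tail and folding back:
Start with 2.
3 + 1/(2/1) = 3 + 1/2 = 7/2
3 + 1/(7/2) = 3 + 2/7 = 23/7
1 + 1/(23/7) = 1 + 7/23 = 30/23
1 + 1/(30/23) = 1 + 23/30 = 53/30
2 + 1/(53/30) = 2 + 30/53 = 136/53
3 + 1/(136/53) = 3 + 53/136 = 461/136
22 + 1/(461/136) = 22 + 136/461 = 10278/461

10278/461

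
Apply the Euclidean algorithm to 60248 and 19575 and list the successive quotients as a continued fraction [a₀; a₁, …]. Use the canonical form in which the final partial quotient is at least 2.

[3; 12, 1, 5, 1, 3, 1, 44]

60248 = 3·19575 + 1523, so a_0 = 3
19575 = 12·1523 + 1299, so a_1 = 12
1523 = 1·1299 + 224, so a_2 = 1
1299 = 5·224 + 179, so a_3 = 5
224 = 1·179 + 45, so a_4 = 1
179 = 3·45 + 44, so a_5 = 3
45 = 1·44 + 1, so a_6 = 1
44 = 44·1 + 0, so a_7 = 44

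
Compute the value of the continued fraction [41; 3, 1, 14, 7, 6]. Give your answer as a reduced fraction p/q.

105652/2561

Start with 6.
7 + 1/(6/1) = 7 + 1/6 = 43/6
14 + 1/(43/6) = 14 + 6/43 = 608/43
1 + 1/(608/43) = 1 + 43/608 = 651/608
3 + 1/(651/608) = 3 + 608/651 = 2561/651
41 + 1/(2561/651) = 41 + 651/2561 = 105652/2561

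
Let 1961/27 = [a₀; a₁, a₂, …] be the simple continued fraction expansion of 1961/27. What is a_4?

1961 = 72·27 + 17, so a_0 = 72
27 = 1·17 + 10, so a_1 = 1
17 = 1·10 + 7, so a_2 = 1
10 = 1·7 + 3, so a_3 = 1
7 = 2·3 + 1, so a_4 = 2

2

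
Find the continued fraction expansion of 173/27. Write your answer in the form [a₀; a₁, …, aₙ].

⌊173/27⌋ = 6, remainder 11
⌊27/11⌋ = 2, remainder 5
⌊11/5⌋ = 2, remainder 1
⌊5/1⌋ = 5, remainder 0

[6; 2, 2, 5]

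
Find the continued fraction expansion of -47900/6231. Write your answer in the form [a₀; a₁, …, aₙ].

[-8; 3, 5, 29, 1, 3, 3]

⌊-47900/6231⌋ = -8, remainder 1948
⌊6231/1948⌋ = 3, remainder 387
⌊1948/387⌋ = 5, remainder 13
⌊387/13⌋ = 29, remainder 10
⌊13/10⌋ = 1, remainder 3
⌊10/3⌋ = 3, remainder 1
⌊3/1⌋ = 3, remainder 0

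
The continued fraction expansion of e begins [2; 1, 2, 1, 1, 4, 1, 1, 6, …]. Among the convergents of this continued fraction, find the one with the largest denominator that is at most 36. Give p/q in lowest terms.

87/32

a_0 = 2: 2/1  (≤ bound)
a_1 = 1: 3/1  (≤ bound)
a_2 = 2: 8/3  (≤ bound)
a_3 = 1: 11/4  (≤ bound)
a_4 = 1: 19/7  (≤ bound)
a_5 = 4: 87/32  (≤ bound)
a_6 = 1: 106/39  (> 36, stop)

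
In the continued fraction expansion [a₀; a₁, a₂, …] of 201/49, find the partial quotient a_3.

4

⌊201/49⌋ = 4, remainder 5
⌊49/5⌋ = 9, remainder 4
⌊5/4⌋ = 1, remainder 1
⌊4/1⌋ = 4, remainder 0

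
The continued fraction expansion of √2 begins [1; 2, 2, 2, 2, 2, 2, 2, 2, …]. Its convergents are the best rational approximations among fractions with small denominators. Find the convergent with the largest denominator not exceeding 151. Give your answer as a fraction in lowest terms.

99/70

a_0 = 1: 1/1  (≤ bound)
a_1 = 2: 3/2  (≤ bound)
a_2 = 2: 7/5  (≤ bound)
a_3 = 2: 17/12  (≤ bound)
a_4 = 2: 41/29  (≤ bound)
a_5 = 2: 99/70  (≤ bound)
a_6 = 2: 239/169  (> 151, stop)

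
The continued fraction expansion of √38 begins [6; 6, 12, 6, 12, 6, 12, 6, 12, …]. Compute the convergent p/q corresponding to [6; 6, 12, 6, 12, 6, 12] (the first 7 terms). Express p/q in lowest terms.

2463306/399601

Start with 12.
6 + 1/(12/1) = 6 + 1/12 = 73/12
12 + 1/(73/12) = 12 + 12/73 = 888/73
6 + 1/(888/73) = 6 + 73/888 = 5401/888
12 + 1/(5401/888) = 12 + 888/5401 = 65700/5401
6 + 1/(65700/5401) = 6 + 5401/65700 = 399601/65700
6 + 1/(399601/65700) = 6 + 65700/399601 = 2463306/399601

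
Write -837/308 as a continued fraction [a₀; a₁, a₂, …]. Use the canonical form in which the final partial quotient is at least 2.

Run the Euclidean algorithm, recording each quotient:
⌊-837/308⌋ = -3, remainder 87
⌊308/87⌋ = 3, remainder 47
⌊87/47⌋ = 1, remainder 40
⌊47/40⌋ = 1, remainder 7
⌊40/7⌋ = 5, remainder 5
⌊7/5⌋ = 1, remainder 2
⌊5/2⌋ = 2, remainder 1
⌊2/1⌋ = 2, remainder 0

[-3; 3, 1, 1, 5, 1, 2, 2]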